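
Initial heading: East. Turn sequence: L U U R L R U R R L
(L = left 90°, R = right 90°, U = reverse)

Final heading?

Answer: Final heading: North

Derivation:
Start: East
  L (left (90° counter-clockwise)) -> North
  U (U-turn (180°)) -> South
  U (U-turn (180°)) -> North
  R (right (90° clockwise)) -> East
  L (left (90° counter-clockwise)) -> North
  R (right (90° clockwise)) -> East
  U (U-turn (180°)) -> West
  R (right (90° clockwise)) -> North
  R (right (90° clockwise)) -> East
  L (left (90° counter-clockwise)) -> North
Final: North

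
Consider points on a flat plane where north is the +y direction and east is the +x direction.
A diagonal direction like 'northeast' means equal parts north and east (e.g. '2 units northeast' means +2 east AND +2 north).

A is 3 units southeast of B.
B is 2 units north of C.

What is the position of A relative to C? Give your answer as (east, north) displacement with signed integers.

Answer: A is at (east=3, north=-1) relative to C.

Derivation:
Place C at the origin (east=0, north=0).
  B is 2 units north of C: delta (east=+0, north=+2); B at (east=0, north=2).
  A is 3 units southeast of B: delta (east=+3, north=-3); A at (east=3, north=-1).
Therefore A relative to C: (east=3, north=-1).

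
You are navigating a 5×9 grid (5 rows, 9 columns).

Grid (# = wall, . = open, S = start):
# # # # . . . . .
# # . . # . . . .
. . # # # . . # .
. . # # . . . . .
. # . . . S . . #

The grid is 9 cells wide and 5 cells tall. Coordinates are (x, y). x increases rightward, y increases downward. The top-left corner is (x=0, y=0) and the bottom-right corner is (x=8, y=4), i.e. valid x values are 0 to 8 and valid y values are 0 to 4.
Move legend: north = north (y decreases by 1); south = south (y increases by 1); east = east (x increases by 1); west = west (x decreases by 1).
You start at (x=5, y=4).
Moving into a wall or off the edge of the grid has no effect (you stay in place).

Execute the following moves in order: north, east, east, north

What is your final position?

Answer: Final position: (x=7, y=3)

Derivation:
Start: (x=5, y=4)
  north (north): (x=5, y=4) -> (x=5, y=3)
  east (east): (x=5, y=3) -> (x=6, y=3)
  east (east): (x=6, y=3) -> (x=7, y=3)
  north (north): blocked, stay at (x=7, y=3)
Final: (x=7, y=3)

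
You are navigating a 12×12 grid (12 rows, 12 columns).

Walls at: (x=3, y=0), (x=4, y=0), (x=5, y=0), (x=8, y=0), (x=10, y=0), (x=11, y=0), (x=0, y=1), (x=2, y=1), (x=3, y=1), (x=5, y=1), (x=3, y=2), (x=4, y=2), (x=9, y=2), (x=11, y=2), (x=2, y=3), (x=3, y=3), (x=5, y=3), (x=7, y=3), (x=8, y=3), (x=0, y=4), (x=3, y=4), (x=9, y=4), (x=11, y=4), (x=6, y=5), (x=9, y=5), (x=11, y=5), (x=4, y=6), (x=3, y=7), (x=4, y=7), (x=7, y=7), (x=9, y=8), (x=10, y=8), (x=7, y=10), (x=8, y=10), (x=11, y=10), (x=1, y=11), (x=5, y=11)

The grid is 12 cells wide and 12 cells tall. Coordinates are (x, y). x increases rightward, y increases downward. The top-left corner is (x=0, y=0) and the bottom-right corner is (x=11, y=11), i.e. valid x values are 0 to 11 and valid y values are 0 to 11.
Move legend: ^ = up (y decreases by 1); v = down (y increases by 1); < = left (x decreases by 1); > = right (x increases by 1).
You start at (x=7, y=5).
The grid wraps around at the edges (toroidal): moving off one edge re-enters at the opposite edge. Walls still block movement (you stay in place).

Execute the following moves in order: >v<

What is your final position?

Answer: Final position: (x=7, y=6)

Derivation:
Start: (x=7, y=5)
  > (right): (x=7, y=5) -> (x=8, y=5)
  v (down): (x=8, y=5) -> (x=8, y=6)
  < (left): (x=8, y=6) -> (x=7, y=6)
Final: (x=7, y=6)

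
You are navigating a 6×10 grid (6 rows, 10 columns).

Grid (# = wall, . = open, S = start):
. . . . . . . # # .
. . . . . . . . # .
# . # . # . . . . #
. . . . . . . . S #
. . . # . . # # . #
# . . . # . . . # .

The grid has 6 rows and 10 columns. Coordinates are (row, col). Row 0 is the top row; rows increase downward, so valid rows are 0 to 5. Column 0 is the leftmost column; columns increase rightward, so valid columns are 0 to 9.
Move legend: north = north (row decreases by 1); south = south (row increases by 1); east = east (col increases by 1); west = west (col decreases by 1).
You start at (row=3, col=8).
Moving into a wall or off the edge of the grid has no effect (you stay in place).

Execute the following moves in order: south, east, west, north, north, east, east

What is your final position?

Answer: Final position: (row=2, col=8)

Derivation:
Start: (row=3, col=8)
  south (south): (row=3, col=8) -> (row=4, col=8)
  east (east): blocked, stay at (row=4, col=8)
  west (west): blocked, stay at (row=4, col=8)
  north (north): (row=4, col=8) -> (row=3, col=8)
  north (north): (row=3, col=8) -> (row=2, col=8)
  east (east): blocked, stay at (row=2, col=8)
  east (east): blocked, stay at (row=2, col=8)
Final: (row=2, col=8)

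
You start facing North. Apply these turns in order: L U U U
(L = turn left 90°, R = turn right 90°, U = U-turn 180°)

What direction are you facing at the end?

Start: North
  L (left (90° counter-clockwise)) -> West
  U (U-turn (180°)) -> East
  U (U-turn (180°)) -> West
  U (U-turn (180°)) -> East
Final: East

Answer: Final heading: East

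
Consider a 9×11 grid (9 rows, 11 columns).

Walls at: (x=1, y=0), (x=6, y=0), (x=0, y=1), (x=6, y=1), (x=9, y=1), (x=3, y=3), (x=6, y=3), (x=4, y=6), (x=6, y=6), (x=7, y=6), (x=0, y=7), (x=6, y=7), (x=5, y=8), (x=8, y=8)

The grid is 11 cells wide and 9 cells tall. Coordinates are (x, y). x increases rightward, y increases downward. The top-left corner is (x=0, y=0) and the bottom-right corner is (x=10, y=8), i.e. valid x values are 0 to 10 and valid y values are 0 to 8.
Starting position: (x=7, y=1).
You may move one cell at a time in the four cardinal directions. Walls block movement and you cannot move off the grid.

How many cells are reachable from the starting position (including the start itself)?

BFS flood-fill from (x=7, y=1):
  Distance 0: (x=7, y=1)
  Distance 1: (x=7, y=0), (x=8, y=1), (x=7, y=2)
  Distance 2: (x=8, y=0), (x=6, y=2), (x=8, y=2), (x=7, y=3)
  Distance 3: (x=9, y=0), (x=5, y=2), (x=9, y=2), (x=8, y=3), (x=7, y=4)
  Distance 4: (x=10, y=0), (x=5, y=1), (x=4, y=2), (x=10, y=2), (x=5, y=3), (x=9, y=3), (x=6, y=4), (x=8, y=4), (x=7, y=5)
  Distance 5: (x=5, y=0), (x=4, y=1), (x=10, y=1), (x=3, y=2), (x=4, y=3), (x=10, y=3), (x=5, y=4), (x=9, y=4), (x=6, y=5), (x=8, y=5)
  Distance 6: (x=4, y=0), (x=3, y=1), (x=2, y=2), (x=4, y=4), (x=10, y=4), (x=5, y=5), (x=9, y=5), (x=8, y=6)
  Distance 7: (x=3, y=0), (x=2, y=1), (x=1, y=2), (x=2, y=3), (x=3, y=4), (x=4, y=5), (x=10, y=5), (x=5, y=6), (x=9, y=6), (x=8, y=7)
  Distance 8: (x=2, y=0), (x=1, y=1), (x=0, y=2), (x=1, y=3), (x=2, y=4), (x=3, y=5), (x=10, y=6), (x=5, y=7), (x=7, y=7), (x=9, y=7)
  Distance 9: (x=0, y=3), (x=1, y=4), (x=2, y=5), (x=3, y=6), (x=4, y=7), (x=10, y=7), (x=7, y=8), (x=9, y=8)
  Distance 10: (x=0, y=4), (x=1, y=5), (x=2, y=6), (x=3, y=7), (x=4, y=8), (x=6, y=8), (x=10, y=8)
  Distance 11: (x=0, y=5), (x=1, y=6), (x=2, y=7), (x=3, y=8)
  Distance 12: (x=0, y=6), (x=1, y=7), (x=2, y=8)
  Distance 13: (x=1, y=8)
  Distance 14: (x=0, y=8)
Total reachable: 84 (grid has 85 open cells total)

Answer: Reachable cells: 84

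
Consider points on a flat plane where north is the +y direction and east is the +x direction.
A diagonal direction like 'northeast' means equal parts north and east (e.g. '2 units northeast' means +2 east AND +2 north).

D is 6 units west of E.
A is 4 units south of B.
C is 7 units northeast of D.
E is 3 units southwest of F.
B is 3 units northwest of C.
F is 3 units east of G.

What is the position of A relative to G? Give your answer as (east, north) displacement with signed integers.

Answer: A is at (east=-2, north=3) relative to G.

Derivation:
Place G at the origin (east=0, north=0).
  F is 3 units east of G: delta (east=+3, north=+0); F at (east=3, north=0).
  E is 3 units southwest of F: delta (east=-3, north=-3); E at (east=0, north=-3).
  D is 6 units west of E: delta (east=-6, north=+0); D at (east=-6, north=-3).
  C is 7 units northeast of D: delta (east=+7, north=+7); C at (east=1, north=4).
  B is 3 units northwest of C: delta (east=-3, north=+3); B at (east=-2, north=7).
  A is 4 units south of B: delta (east=+0, north=-4); A at (east=-2, north=3).
Therefore A relative to G: (east=-2, north=3).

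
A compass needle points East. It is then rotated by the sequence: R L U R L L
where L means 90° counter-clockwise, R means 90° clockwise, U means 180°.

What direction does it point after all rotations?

Answer: Final heading: South

Derivation:
Start: East
  R (right (90° clockwise)) -> South
  L (left (90° counter-clockwise)) -> East
  U (U-turn (180°)) -> West
  R (right (90° clockwise)) -> North
  L (left (90° counter-clockwise)) -> West
  L (left (90° counter-clockwise)) -> South
Final: South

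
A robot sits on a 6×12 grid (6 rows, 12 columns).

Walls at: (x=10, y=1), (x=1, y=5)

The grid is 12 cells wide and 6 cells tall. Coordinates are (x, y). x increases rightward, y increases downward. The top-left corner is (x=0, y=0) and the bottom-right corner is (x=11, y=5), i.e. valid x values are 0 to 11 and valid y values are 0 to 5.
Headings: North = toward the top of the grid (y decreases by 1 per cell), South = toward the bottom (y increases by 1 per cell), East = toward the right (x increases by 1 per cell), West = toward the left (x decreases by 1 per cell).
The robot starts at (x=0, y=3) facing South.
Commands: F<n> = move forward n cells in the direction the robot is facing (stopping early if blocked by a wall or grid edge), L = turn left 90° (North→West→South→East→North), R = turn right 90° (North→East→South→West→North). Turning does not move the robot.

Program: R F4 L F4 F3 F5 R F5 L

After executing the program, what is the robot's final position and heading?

Answer: Final position: (x=0, y=5), facing South

Derivation:
Start: (x=0, y=3), facing South
  R: turn right, now facing West
  F4: move forward 0/4 (blocked), now at (x=0, y=3)
  L: turn left, now facing South
  F4: move forward 2/4 (blocked), now at (x=0, y=5)
  F3: move forward 0/3 (blocked), now at (x=0, y=5)
  F5: move forward 0/5 (blocked), now at (x=0, y=5)
  R: turn right, now facing West
  F5: move forward 0/5 (blocked), now at (x=0, y=5)
  L: turn left, now facing South
Final: (x=0, y=5), facing South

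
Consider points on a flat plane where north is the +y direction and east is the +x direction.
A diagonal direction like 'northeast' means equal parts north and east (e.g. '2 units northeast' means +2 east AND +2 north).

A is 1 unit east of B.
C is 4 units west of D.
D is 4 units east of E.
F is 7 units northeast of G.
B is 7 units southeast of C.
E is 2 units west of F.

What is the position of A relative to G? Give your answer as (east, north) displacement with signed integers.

Answer: A is at (east=13, north=0) relative to G.

Derivation:
Place G at the origin (east=0, north=0).
  F is 7 units northeast of G: delta (east=+7, north=+7); F at (east=7, north=7).
  E is 2 units west of F: delta (east=-2, north=+0); E at (east=5, north=7).
  D is 4 units east of E: delta (east=+4, north=+0); D at (east=9, north=7).
  C is 4 units west of D: delta (east=-4, north=+0); C at (east=5, north=7).
  B is 7 units southeast of C: delta (east=+7, north=-7); B at (east=12, north=0).
  A is 1 unit east of B: delta (east=+1, north=+0); A at (east=13, north=0).
Therefore A relative to G: (east=13, north=0).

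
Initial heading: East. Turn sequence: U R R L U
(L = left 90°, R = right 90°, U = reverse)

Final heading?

Answer: Final heading: South

Derivation:
Start: East
  U (U-turn (180°)) -> West
  R (right (90° clockwise)) -> North
  R (right (90° clockwise)) -> East
  L (left (90° counter-clockwise)) -> North
  U (U-turn (180°)) -> South
Final: South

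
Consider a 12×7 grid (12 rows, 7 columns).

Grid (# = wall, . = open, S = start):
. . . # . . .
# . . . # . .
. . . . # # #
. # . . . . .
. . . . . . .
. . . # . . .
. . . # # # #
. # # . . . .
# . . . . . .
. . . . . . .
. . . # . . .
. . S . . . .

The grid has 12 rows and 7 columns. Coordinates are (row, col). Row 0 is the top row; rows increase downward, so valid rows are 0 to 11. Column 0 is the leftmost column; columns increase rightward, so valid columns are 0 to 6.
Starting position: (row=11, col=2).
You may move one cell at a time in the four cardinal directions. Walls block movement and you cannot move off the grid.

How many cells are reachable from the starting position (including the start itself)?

Answer: Reachable cells: 30

Derivation:
BFS flood-fill from (row=11, col=2):
  Distance 0: (row=11, col=2)
  Distance 1: (row=10, col=2), (row=11, col=1), (row=11, col=3)
  Distance 2: (row=9, col=2), (row=10, col=1), (row=11, col=0), (row=11, col=4)
  Distance 3: (row=8, col=2), (row=9, col=1), (row=9, col=3), (row=10, col=0), (row=10, col=4), (row=11, col=5)
  Distance 4: (row=8, col=1), (row=8, col=3), (row=9, col=0), (row=9, col=4), (row=10, col=5), (row=11, col=6)
  Distance 5: (row=7, col=3), (row=8, col=4), (row=9, col=5), (row=10, col=6)
  Distance 6: (row=7, col=4), (row=8, col=5), (row=9, col=6)
  Distance 7: (row=7, col=5), (row=8, col=6)
  Distance 8: (row=7, col=6)
Total reachable: 30 (grid has 68 open cells total)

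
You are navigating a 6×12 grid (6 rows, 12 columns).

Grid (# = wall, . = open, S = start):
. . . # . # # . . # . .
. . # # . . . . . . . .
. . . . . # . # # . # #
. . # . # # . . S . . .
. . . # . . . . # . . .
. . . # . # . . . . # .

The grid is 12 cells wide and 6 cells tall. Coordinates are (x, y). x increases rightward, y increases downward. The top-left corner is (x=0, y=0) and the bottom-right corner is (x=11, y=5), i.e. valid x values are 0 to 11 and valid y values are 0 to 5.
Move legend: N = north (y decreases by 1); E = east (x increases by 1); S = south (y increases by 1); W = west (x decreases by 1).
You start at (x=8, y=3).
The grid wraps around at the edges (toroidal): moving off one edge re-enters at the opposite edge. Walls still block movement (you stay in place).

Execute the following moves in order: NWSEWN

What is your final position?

Start: (x=8, y=3)
  N (north): blocked, stay at (x=8, y=3)
  W (west): (x=8, y=3) -> (x=7, y=3)
  S (south): (x=7, y=3) -> (x=7, y=4)
  E (east): blocked, stay at (x=7, y=4)
  W (west): (x=7, y=4) -> (x=6, y=4)
  N (north): (x=6, y=4) -> (x=6, y=3)
Final: (x=6, y=3)

Answer: Final position: (x=6, y=3)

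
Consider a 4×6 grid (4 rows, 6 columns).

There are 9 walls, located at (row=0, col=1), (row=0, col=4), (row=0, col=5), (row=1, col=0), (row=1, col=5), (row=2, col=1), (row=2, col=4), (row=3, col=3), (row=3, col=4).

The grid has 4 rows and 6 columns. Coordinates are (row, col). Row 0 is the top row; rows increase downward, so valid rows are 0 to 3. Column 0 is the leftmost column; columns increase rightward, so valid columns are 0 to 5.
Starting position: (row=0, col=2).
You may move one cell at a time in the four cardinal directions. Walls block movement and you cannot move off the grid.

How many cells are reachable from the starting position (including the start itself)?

Answer: Reachable cells: 12

Derivation:
BFS flood-fill from (row=0, col=2):
  Distance 0: (row=0, col=2)
  Distance 1: (row=0, col=3), (row=1, col=2)
  Distance 2: (row=1, col=1), (row=1, col=3), (row=2, col=2)
  Distance 3: (row=1, col=4), (row=2, col=3), (row=3, col=2)
  Distance 4: (row=3, col=1)
  Distance 5: (row=3, col=0)
  Distance 6: (row=2, col=0)
Total reachable: 12 (grid has 15 open cells total)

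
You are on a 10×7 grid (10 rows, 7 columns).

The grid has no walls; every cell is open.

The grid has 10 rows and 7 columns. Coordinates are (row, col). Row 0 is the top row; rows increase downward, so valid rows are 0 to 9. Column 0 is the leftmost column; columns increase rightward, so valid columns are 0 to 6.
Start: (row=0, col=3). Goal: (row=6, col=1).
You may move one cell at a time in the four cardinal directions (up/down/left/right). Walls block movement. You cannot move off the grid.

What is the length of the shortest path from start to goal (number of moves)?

Answer: Shortest path length: 8

Derivation:
BFS from (row=0, col=3) until reaching (row=6, col=1):
  Distance 0: (row=0, col=3)
  Distance 1: (row=0, col=2), (row=0, col=4), (row=1, col=3)
  Distance 2: (row=0, col=1), (row=0, col=5), (row=1, col=2), (row=1, col=4), (row=2, col=3)
  Distance 3: (row=0, col=0), (row=0, col=6), (row=1, col=1), (row=1, col=5), (row=2, col=2), (row=2, col=4), (row=3, col=3)
  Distance 4: (row=1, col=0), (row=1, col=6), (row=2, col=1), (row=2, col=5), (row=3, col=2), (row=3, col=4), (row=4, col=3)
  Distance 5: (row=2, col=0), (row=2, col=6), (row=3, col=1), (row=3, col=5), (row=4, col=2), (row=4, col=4), (row=5, col=3)
  Distance 6: (row=3, col=0), (row=3, col=6), (row=4, col=1), (row=4, col=5), (row=5, col=2), (row=5, col=4), (row=6, col=3)
  Distance 7: (row=4, col=0), (row=4, col=6), (row=5, col=1), (row=5, col=5), (row=6, col=2), (row=6, col=4), (row=7, col=3)
  Distance 8: (row=5, col=0), (row=5, col=6), (row=6, col=1), (row=6, col=5), (row=7, col=2), (row=7, col=4), (row=8, col=3)  <- goal reached here
One shortest path (8 moves): (row=0, col=3) -> (row=0, col=2) -> (row=0, col=1) -> (row=1, col=1) -> (row=2, col=1) -> (row=3, col=1) -> (row=4, col=1) -> (row=5, col=1) -> (row=6, col=1)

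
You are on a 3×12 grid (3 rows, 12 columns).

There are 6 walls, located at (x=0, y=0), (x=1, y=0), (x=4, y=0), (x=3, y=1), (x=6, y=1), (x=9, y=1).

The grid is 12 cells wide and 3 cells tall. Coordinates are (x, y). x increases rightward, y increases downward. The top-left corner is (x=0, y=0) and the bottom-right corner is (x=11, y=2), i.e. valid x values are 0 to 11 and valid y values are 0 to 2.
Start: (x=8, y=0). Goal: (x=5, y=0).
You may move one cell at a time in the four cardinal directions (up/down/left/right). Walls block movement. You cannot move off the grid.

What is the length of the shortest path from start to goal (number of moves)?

Answer: Shortest path length: 3

Derivation:
BFS from (x=8, y=0) until reaching (x=5, y=0):
  Distance 0: (x=8, y=0)
  Distance 1: (x=7, y=0), (x=9, y=0), (x=8, y=1)
  Distance 2: (x=6, y=0), (x=10, y=0), (x=7, y=1), (x=8, y=2)
  Distance 3: (x=5, y=0), (x=11, y=0), (x=10, y=1), (x=7, y=2), (x=9, y=2)  <- goal reached here
One shortest path (3 moves): (x=8, y=0) -> (x=7, y=0) -> (x=6, y=0) -> (x=5, y=0)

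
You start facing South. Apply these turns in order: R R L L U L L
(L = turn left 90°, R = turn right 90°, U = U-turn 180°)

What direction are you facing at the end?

Start: South
  R (right (90° clockwise)) -> West
  R (right (90° clockwise)) -> North
  L (left (90° counter-clockwise)) -> West
  L (left (90° counter-clockwise)) -> South
  U (U-turn (180°)) -> North
  L (left (90° counter-clockwise)) -> West
  L (left (90° counter-clockwise)) -> South
Final: South

Answer: Final heading: South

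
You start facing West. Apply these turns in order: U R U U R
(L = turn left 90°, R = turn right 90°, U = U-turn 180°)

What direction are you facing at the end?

Start: West
  U (U-turn (180°)) -> East
  R (right (90° clockwise)) -> South
  U (U-turn (180°)) -> North
  U (U-turn (180°)) -> South
  R (right (90° clockwise)) -> West
Final: West

Answer: Final heading: West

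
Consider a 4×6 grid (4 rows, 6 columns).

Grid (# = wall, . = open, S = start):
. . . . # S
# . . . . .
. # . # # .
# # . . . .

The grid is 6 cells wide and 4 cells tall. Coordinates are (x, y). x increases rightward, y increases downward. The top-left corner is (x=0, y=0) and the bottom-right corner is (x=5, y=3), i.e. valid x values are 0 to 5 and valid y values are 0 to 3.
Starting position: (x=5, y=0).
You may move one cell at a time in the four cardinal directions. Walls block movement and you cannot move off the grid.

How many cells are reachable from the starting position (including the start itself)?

BFS flood-fill from (x=5, y=0):
  Distance 0: (x=5, y=0)
  Distance 1: (x=5, y=1)
  Distance 2: (x=4, y=1), (x=5, y=2)
  Distance 3: (x=3, y=1), (x=5, y=3)
  Distance 4: (x=3, y=0), (x=2, y=1), (x=4, y=3)
  Distance 5: (x=2, y=0), (x=1, y=1), (x=2, y=2), (x=3, y=3)
  Distance 6: (x=1, y=0), (x=2, y=3)
  Distance 7: (x=0, y=0)
Total reachable: 16 (grid has 17 open cells total)

Answer: Reachable cells: 16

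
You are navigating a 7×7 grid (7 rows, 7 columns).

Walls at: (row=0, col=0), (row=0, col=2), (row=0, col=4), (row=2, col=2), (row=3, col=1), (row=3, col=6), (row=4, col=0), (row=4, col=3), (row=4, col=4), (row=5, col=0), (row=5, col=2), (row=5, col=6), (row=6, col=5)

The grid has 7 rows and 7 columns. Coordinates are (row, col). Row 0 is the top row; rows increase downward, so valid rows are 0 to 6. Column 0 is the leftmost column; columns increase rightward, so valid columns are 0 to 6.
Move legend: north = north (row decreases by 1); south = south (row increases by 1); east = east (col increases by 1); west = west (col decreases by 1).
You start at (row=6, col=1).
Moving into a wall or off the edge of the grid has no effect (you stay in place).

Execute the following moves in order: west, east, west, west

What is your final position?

Start: (row=6, col=1)
  west (west): (row=6, col=1) -> (row=6, col=0)
  east (east): (row=6, col=0) -> (row=6, col=1)
  west (west): (row=6, col=1) -> (row=6, col=0)
  west (west): blocked, stay at (row=6, col=0)
Final: (row=6, col=0)

Answer: Final position: (row=6, col=0)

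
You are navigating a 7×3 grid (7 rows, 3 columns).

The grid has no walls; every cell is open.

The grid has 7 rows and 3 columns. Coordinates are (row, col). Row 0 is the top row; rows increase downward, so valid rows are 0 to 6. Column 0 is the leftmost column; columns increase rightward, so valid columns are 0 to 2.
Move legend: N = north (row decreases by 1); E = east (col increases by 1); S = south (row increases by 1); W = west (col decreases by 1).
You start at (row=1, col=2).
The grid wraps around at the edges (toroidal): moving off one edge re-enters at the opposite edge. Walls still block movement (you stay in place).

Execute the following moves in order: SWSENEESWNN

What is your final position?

Answer: Final position: (row=1, col=0)

Derivation:
Start: (row=1, col=2)
  S (south): (row=1, col=2) -> (row=2, col=2)
  W (west): (row=2, col=2) -> (row=2, col=1)
  S (south): (row=2, col=1) -> (row=3, col=1)
  E (east): (row=3, col=1) -> (row=3, col=2)
  N (north): (row=3, col=2) -> (row=2, col=2)
  E (east): (row=2, col=2) -> (row=2, col=0)
  E (east): (row=2, col=0) -> (row=2, col=1)
  S (south): (row=2, col=1) -> (row=3, col=1)
  W (west): (row=3, col=1) -> (row=3, col=0)
  N (north): (row=3, col=0) -> (row=2, col=0)
  N (north): (row=2, col=0) -> (row=1, col=0)
Final: (row=1, col=0)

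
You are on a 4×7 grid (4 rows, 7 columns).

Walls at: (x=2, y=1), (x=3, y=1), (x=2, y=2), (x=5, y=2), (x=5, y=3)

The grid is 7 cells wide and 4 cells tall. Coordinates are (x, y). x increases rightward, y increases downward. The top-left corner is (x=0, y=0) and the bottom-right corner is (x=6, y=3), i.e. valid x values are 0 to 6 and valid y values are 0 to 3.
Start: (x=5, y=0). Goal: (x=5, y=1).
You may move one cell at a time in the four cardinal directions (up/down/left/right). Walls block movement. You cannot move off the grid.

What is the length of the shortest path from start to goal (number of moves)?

BFS from (x=5, y=0) until reaching (x=5, y=1):
  Distance 0: (x=5, y=0)
  Distance 1: (x=4, y=0), (x=6, y=0), (x=5, y=1)  <- goal reached here
One shortest path (1 moves): (x=5, y=0) -> (x=5, y=1)

Answer: Shortest path length: 1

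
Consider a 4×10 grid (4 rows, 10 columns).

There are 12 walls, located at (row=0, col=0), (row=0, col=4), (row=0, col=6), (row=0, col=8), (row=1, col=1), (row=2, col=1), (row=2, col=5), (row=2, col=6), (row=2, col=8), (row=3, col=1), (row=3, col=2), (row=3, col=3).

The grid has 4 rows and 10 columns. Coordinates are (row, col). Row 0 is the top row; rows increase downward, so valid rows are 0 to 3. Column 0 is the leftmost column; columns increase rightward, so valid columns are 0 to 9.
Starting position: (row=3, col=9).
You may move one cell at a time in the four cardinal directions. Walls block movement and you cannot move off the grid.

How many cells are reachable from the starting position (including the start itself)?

Answer: Reachable cells: 25

Derivation:
BFS flood-fill from (row=3, col=9):
  Distance 0: (row=3, col=9)
  Distance 1: (row=2, col=9), (row=3, col=8)
  Distance 2: (row=1, col=9), (row=3, col=7)
  Distance 3: (row=0, col=9), (row=1, col=8), (row=2, col=7), (row=3, col=6)
  Distance 4: (row=1, col=7), (row=3, col=5)
  Distance 5: (row=0, col=7), (row=1, col=6), (row=3, col=4)
  Distance 6: (row=1, col=5), (row=2, col=4)
  Distance 7: (row=0, col=5), (row=1, col=4), (row=2, col=3)
  Distance 8: (row=1, col=3), (row=2, col=2)
  Distance 9: (row=0, col=3), (row=1, col=2)
  Distance 10: (row=0, col=2)
  Distance 11: (row=0, col=1)
Total reachable: 25 (grid has 28 open cells total)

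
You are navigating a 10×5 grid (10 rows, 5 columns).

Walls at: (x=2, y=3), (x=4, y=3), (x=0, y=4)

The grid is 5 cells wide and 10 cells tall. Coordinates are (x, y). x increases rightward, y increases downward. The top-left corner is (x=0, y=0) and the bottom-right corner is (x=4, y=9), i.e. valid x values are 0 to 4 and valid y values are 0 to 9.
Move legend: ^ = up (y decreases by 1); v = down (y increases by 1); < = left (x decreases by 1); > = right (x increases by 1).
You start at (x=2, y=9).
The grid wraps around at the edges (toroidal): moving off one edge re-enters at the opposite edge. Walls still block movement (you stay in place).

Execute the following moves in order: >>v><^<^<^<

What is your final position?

Start: (x=2, y=9)
  > (right): (x=2, y=9) -> (x=3, y=9)
  > (right): (x=3, y=9) -> (x=4, y=9)
  v (down): (x=4, y=9) -> (x=4, y=0)
  > (right): (x=4, y=0) -> (x=0, y=0)
  < (left): (x=0, y=0) -> (x=4, y=0)
  ^ (up): (x=4, y=0) -> (x=4, y=9)
  < (left): (x=4, y=9) -> (x=3, y=9)
  ^ (up): (x=3, y=9) -> (x=3, y=8)
  < (left): (x=3, y=8) -> (x=2, y=8)
  ^ (up): (x=2, y=8) -> (x=2, y=7)
  < (left): (x=2, y=7) -> (x=1, y=7)
Final: (x=1, y=7)

Answer: Final position: (x=1, y=7)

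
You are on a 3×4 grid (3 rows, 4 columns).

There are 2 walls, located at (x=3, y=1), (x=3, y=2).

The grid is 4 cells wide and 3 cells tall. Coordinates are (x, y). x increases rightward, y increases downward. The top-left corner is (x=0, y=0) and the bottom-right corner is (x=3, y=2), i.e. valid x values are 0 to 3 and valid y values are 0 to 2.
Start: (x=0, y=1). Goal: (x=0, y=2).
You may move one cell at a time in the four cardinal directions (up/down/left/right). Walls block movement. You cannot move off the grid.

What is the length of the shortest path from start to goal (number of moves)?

BFS from (x=0, y=1) until reaching (x=0, y=2):
  Distance 0: (x=0, y=1)
  Distance 1: (x=0, y=0), (x=1, y=1), (x=0, y=2)  <- goal reached here
One shortest path (1 moves): (x=0, y=1) -> (x=0, y=2)

Answer: Shortest path length: 1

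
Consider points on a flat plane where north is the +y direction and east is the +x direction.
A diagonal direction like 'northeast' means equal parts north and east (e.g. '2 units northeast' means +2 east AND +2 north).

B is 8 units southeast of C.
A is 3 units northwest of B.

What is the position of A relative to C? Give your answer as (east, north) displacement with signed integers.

Answer: A is at (east=5, north=-5) relative to C.

Derivation:
Place C at the origin (east=0, north=0).
  B is 8 units southeast of C: delta (east=+8, north=-8); B at (east=8, north=-8).
  A is 3 units northwest of B: delta (east=-3, north=+3); A at (east=5, north=-5).
Therefore A relative to C: (east=5, north=-5).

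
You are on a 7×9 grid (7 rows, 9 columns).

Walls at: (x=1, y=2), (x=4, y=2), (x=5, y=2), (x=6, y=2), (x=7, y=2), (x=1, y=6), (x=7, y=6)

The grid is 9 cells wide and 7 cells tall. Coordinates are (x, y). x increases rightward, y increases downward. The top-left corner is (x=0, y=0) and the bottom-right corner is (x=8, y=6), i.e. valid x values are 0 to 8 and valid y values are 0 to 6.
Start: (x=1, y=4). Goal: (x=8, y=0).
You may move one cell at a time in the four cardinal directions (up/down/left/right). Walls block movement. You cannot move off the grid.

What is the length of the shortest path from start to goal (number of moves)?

BFS from (x=1, y=4) until reaching (x=8, y=0):
  Distance 0: (x=1, y=4)
  Distance 1: (x=1, y=3), (x=0, y=4), (x=2, y=4), (x=1, y=5)
  Distance 2: (x=0, y=3), (x=2, y=3), (x=3, y=4), (x=0, y=5), (x=2, y=5)
  Distance 3: (x=0, y=2), (x=2, y=2), (x=3, y=3), (x=4, y=4), (x=3, y=5), (x=0, y=6), (x=2, y=6)
  Distance 4: (x=0, y=1), (x=2, y=1), (x=3, y=2), (x=4, y=3), (x=5, y=4), (x=4, y=5), (x=3, y=6)
  Distance 5: (x=0, y=0), (x=2, y=0), (x=1, y=1), (x=3, y=1), (x=5, y=3), (x=6, y=4), (x=5, y=5), (x=4, y=6)
  Distance 6: (x=1, y=0), (x=3, y=0), (x=4, y=1), (x=6, y=3), (x=7, y=4), (x=6, y=5), (x=5, y=6)
  Distance 7: (x=4, y=0), (x=5, y=1), (x=7, y=3), (x=8, y=4), (x=7, y=5), (x=6, y=6)
  Distance 8: (x=5, y=0), (x=6, y=1), (x=8, y=3), (x=8, y=5)
  Distance 9: (x=6, y=0), (x=7, y=1), (x=8, y=2), (x=8, y=6)
  Distance 10: (x=7, y=0), (x=8, y=1)
  Distance 11: (x=8, y=0)  <- goal reached here
One shortest path (11 moves): (x=1, y=4) -> (x=2, y=4) -> (x=3, y=4) -> (x=4, y=4) -> (x=5, y=4) -> (x=6, y=4) -> (x=7, y=4) -> (x=8, y=4) -> (x=8, y=3) -> (x=8, y=2) -> (x=8, y=1) -> (x=8, y=0)

Answer: Shortest path length: 11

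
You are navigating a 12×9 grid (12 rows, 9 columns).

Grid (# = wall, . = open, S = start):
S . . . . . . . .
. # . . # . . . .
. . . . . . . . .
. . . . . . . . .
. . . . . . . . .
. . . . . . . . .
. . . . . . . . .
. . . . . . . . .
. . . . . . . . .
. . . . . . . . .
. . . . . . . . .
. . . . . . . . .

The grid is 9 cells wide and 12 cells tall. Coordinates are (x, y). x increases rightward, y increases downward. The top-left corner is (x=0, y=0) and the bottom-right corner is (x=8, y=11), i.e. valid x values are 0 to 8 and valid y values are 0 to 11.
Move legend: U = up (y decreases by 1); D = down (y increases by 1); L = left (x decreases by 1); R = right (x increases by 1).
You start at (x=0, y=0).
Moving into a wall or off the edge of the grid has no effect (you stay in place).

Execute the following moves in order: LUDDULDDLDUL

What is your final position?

Answer: Final position: (x=0, y=3)

Derivation:
Start: (x=0, y=0)
  L (left): blocked, stay at (x=0, y=0)
  U (up): blocked, stay at (x=0, y=0)
  D (down): (x=0, y=0) -> (x=0, y=1)
  D (down): (x=0, y=1) -> (x=0, y=2)
  U (up): (x=0, y=2) -> (x=0, y=1)
  L (left): blocked, stay at (x=0, y=1)
  D (down): (x=0, y=1) -> (x=0, y=2)
  D (down): (x=0, y=2) -> (x=0, y=3)
  L (left): blocked, stay at (x=0, y=3)
  D (down): (x=0, y=3) -> (x=0, y=4)
  U (up): (x=0, y=4) -> (x=0, y=3)
  L (left): blocked, stay at (x=0, y=3)
Final: (x=0, y=3)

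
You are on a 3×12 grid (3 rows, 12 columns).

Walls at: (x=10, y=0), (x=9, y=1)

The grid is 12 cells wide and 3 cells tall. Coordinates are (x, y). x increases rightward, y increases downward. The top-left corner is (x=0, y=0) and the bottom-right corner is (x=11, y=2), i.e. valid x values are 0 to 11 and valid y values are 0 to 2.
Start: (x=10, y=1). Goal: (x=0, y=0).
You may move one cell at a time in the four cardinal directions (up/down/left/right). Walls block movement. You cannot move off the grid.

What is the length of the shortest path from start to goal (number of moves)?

BFS from (x=10, y=1) until reaching (x=0, y=0):
  Distance 0: (x=10, y=1)
  Distance 1: (x=11, y=1), (x=10, y=2)
  Distance 2: (x=11, y=0), (x=9, y=2), (x=11, y=2)
  Distance 3: (x=8, y=2)
  Distance 4: (x=8, y=1), (x=7, y=2)
  Distance 5: (x=8, y=0), (x=7, y=1), (x=6, y=2)
  Distance 6: (x=7, y=0), (x=9, y=0), (x=6, y=1), (x=5, y=2)
  Distance 7: (x=6, y=0), (x=5, y=1), (x=4, y=2)
  Distance 8: (x=5, y=0), (x=4, y=1), (x=3, y=2)
  Distance 9: (x=4, y=0), (x=3, y=1), (x=2, y=2)
  Distance 10: (x=3, y=0), (x=2, y=1), (x=1, y=2)
  Distance 11: (x=2, y=0), (x=1, y=1), (x=0, y=2)
  Distance 12: (x=1, y=0), (x=0, y=1)
  Distance 13: (x=0, y=0)  <- goal reached here
One shortest path (13 moves): (x=10, y=1) -> (x=10, y=2) -> (x=9, y=2) -> (x=8, y=2) -> (x=7, y=2) -> (x=6, y=2) -> (x=5, y=2) -> (x=4, y=2) -> (x=3, y=2) -> (x=2, y=2) -> (x=1, y=2) -> (x=0, y=2) -> (x=0, y=1) -> (x=0, y=0)

Answer: Shortest path length: 13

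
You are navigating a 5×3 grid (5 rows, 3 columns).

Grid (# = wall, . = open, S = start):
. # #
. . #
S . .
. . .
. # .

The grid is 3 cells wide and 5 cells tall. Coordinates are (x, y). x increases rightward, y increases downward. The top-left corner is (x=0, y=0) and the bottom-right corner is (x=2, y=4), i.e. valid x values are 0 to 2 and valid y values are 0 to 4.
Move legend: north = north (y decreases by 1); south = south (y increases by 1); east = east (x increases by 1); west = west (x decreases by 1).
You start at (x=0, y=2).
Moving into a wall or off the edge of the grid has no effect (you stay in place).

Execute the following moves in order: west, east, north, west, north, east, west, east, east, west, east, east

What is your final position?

Answer: Final position: (x=0, y=0)

Derivation:
Start: (x=0, y=2)
  west (west): blocked, stay at (x=0, y=2)
  east (east): (x=0, y=2) -> (x=1, y=2)
  north (north): (x=1, y=2) -> (x=1, y=1)
  west (west): (x=1, y=1) -> (x=0, y=1)
  north (north): (x=0, y=1) -> (x=0, y=0)
  east (east): blocked, stay at (x=0, y=0)
  west (west): blocked, stay at (x=0, y=0)
  east (east): blocked, stay at (x=0, y=0)
  east (east): blocked, stay at (x=0, y=0)
  west (west): blocked, stay at (x=0, y=0)
  east (east): blocked, stay at (x=0, y=0)
  east (east): blocked, stay at (x=0, y=0)
Final: (x=0, y=0)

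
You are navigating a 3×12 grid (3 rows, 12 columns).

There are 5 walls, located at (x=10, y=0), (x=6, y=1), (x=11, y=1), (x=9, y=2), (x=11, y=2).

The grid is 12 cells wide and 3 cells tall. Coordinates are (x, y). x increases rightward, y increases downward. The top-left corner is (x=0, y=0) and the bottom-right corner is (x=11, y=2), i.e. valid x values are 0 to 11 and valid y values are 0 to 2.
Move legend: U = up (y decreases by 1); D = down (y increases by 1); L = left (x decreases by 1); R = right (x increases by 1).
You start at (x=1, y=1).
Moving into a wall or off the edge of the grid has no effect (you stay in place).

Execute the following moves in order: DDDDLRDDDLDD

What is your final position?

Start: (x=1, y=1)
  D (down): (x=1, y=1) -> (x=1, y=2)
  [×3]D (down): blocked, stay at (x=1, y=2)
  L (left): (x=1, y=2) -> (x=0, y=2)
  R (right): (x=0, y=2) -> (x=1, y=2)
  [×3]D (down): blocked, stay at (x=1, y=2)
  L (left): (x=1, y=2) -> (x=0, y=2)
  D (down): blocked, stay at (x=0, y=2)
  D (down): blocked, stay at (x=0, y=2)
Final: (x=0, y=2)

Answer: Final position: (x=0, y=2)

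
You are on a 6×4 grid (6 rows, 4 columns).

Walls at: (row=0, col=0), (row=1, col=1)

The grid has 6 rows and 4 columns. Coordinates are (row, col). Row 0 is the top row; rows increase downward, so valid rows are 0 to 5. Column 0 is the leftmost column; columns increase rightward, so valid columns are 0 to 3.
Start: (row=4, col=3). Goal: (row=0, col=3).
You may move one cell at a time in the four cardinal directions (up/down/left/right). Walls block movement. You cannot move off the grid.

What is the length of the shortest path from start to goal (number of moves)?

BFS from (row=4, col=3) until reaching (row=0, col=3):
  Distance 0: (row=4, col=3)
  Distance 1: (row=3, col=3), (row=4, col=2), (row=5, col=3)
  Distance 2: (row=2, col=3), (row=3, col=2), (row=4, col=1), (row=5, col=2)
  Distance 3: (row=1, col=3), (row=2, col=2), (row=3, col=1), (row=4, col=0), (row=5, col=1)
  Distance 4: (row=0, col=3), (row=1, col=2), (row=2, col=1), (row=3, col=0), (row=5, col=0)  <- goal reached here
One shortest path (4 moves): (row=4, col=3) -> (row=3, col=3) -> (row=2, col=3) -> (row=1, col=3) -> (row=0, col=3)

Answer: Shortest path length: 4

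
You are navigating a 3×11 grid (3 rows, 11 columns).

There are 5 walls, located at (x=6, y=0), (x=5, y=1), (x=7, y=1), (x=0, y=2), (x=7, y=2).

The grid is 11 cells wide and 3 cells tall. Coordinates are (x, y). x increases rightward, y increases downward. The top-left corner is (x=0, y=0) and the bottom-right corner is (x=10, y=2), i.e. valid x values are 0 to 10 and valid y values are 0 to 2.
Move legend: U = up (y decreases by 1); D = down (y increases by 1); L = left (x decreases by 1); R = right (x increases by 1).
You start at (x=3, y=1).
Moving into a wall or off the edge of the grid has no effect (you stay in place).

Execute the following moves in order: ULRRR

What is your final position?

Start: (x=3, y=1)
  U (up): (x=3, y=1) -> (x=3, y=0)
  L (left): (x=3, y=0) -> (x=2, y=0)
  R (right): (x=2, y=0) -> (x=3, y=0)
  R (right): (x=3, y=0) -> (x=4, y=0)
  R (right): (x=4, y=0) -> (x=5, y=0)
Final: (x=5, y=0)

Answer: Final position: (x=5, y=0)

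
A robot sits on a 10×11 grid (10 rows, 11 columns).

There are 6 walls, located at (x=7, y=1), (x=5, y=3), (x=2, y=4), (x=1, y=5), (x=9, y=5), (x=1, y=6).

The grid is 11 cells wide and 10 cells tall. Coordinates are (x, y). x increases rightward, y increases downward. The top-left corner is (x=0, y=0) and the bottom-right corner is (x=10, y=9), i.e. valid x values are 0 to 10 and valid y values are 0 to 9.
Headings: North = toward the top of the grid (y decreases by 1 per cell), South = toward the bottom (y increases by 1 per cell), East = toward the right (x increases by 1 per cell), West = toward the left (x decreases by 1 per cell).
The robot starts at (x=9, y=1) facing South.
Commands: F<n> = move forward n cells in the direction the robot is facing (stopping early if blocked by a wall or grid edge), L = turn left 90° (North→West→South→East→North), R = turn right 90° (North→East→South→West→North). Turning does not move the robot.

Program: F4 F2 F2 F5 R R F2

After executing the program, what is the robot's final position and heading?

Start: (x=9, y=1), facing South
  F4: move forward 3/4 (blocked), now at (x=9, y=4)
  F2: move forward 0/2 (blocked), now at (x=9, y=4)
  F2: move forward 0/2 (blocked), now at (x=9, y=4)
  F5: move forward 0/5 (blocked), now at (x=9, y=4)
  R: turn right, now facing West
  R: turn right, now facing North
  F2: move forward 2, now at (x=9, y=2)
Final: (x=9, y=2), facing North

Answer: Final position: (x=9, y=2), facing North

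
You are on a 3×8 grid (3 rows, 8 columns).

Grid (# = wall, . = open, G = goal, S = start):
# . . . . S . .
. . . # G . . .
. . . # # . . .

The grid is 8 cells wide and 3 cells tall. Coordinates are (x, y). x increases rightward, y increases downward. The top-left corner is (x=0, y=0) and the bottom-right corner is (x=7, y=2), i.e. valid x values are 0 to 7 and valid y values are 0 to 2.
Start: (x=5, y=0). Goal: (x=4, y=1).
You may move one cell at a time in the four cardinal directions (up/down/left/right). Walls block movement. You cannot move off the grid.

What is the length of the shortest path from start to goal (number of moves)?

Answer: Shortest path length: 2

Derivation:
BFS from (x=5, y=0) until reaching (x=4, y=1):
  Distance 0: (x=5, y=0)
  Distance 1: (x=4, y=0), (x=6, y=0), (x=5, y=1)
  Distance 2: (x=3, y=0), (x=7, y=0), (x=4, y=1), (x=6, y=1), (x=5, y=2)  <- goal reached here
One shortest path (2 moves): (x=5, y=0) -> (x=4, y=0) -> (x=4, y=1)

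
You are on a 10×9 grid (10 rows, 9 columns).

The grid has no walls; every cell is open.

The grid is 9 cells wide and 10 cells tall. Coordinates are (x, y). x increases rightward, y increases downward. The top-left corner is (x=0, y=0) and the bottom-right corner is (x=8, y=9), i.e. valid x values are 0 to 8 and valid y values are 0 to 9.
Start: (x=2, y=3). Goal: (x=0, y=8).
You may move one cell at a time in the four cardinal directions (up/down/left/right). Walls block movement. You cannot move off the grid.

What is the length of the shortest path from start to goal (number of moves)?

Answer: Shortest path length: 7

Derivation:
BFS from (x=2, y=3) until reaching (x=0, y=8):
  Distance 0: (x=2, y=3)
  Distance 1: (x=2, y=2), (x=1, y=3), (x=3, y=3), (x=2, y=4)
  Distance 2: (x=2, y=1), (x=1, y=2), (x=3, y=2), (x=0, y=3), (x=4, y=3), (x=1, y=4), (x=3, y=4), (x=2, y=5)
  Distance 3: (x=2, y=0), (x=1, y=1), (x=3, y=1), (x=0, y=2), (x=4, y=2), (x=5, y=3), (x=0, y=4), (x=4, y=4), (x=1, y=5), (x=3, y=5), (x=2, y=6)
  Distance 4: (x=1, y=0), (x=3, y=0), (x=0, y=1), (x=4, y=1), (x=5, y=2), (x=6, y=3), (x=5, y=4), (x=0, y=5), (x=4, y=5), (x=1, y=6), (x=3, y=6), (x=2, y=7)
  Distance 5: (x=0, y=0), (x=4, y=0), (x=5, y=1), (x=6, y=2), (x=7, y=3), (x=6, y=4), (x=5, y=5), (x=0, y=6), (x=4, y=6), (x=1, y=7), (x=3, y=7), (x=2, y=8)
  Distance 6: (x=5, y=0), (x=6, y=1), (x=7, y=2), (x=8, y=3), (x=7, y=4), (x=6, y=5), (x=5, y=6), (x=0, y=7), (x=4, y=7), (x=1, y=8), (x=3, y=8), (x=2, y=9)
  Distance 7: (x=6, y=0), (x=7, y=1), (x=8, y=2), (x=8, y=4), (x=7, y=5), (x=6, y=6), (x=5, y=7), (x=0, y=8), (x=4, y=8), (x=1, y=9), (x=3, y=9)  <- goal reached here
One shortest path (7 moves): (x=2, y=3) -> (x=1, y=3) -> (x=0, y=3) -> (x=0, y=4) -> (x=0, y=5) -> (x=0, y=6) -> (x=0, y=7) -> (x=0, y=8)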